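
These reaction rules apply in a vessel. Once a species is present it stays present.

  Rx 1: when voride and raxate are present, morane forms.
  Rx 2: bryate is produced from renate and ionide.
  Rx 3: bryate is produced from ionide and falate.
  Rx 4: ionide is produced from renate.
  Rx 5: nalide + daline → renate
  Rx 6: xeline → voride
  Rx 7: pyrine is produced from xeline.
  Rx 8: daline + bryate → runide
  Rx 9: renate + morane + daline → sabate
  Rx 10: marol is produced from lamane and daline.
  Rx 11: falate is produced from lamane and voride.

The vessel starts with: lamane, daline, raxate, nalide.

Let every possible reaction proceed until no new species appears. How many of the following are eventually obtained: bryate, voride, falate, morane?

nalide and daline present → renate forms (Rx 5).
renate present → ionide forms (Rx 4).
renate and ionide present → bryate forms (Rx 2).
bryate: reached.
voride would need xeline (Rx 6), but xeline never forms.
falate would need lamane and voride (Rx 11), but voride never forms.
morane would need voride and raxate (Rx 1), but voride never forms.
Reached: bryate — 1 of the 4.

1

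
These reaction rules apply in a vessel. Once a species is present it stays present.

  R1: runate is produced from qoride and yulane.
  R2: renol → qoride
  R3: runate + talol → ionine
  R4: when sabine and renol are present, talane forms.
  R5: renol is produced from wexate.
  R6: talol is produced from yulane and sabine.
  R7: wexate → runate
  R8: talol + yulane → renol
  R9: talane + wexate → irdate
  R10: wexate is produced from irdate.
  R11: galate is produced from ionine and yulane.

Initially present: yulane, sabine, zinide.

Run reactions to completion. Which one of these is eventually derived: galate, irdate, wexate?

yulane and sabine present → talol forms (R6).
talol and yulane present → renol forms (R8).
renol present → qoride forms (R2).
qoride and yulane present → runate forms (R1).
runate and talol present → ionine forms (R3).
ionine and yulane present → galate forms (R11).
irdate would need talane and wexate (R9), but wexate never forms. wexate would need irdate (R10), but irdate never forms.

galate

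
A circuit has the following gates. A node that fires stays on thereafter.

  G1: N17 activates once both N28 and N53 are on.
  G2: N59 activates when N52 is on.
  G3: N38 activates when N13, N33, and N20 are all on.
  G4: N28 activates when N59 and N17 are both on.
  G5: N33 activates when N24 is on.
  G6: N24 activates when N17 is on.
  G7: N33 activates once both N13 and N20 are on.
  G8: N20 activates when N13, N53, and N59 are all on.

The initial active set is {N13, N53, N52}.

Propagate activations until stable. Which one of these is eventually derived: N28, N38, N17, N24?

N52 is on, so N59 activates (G2).
G8: N13, N53, and N59 on → N20 on.
G7: N13 and N20 on → N33 on.
G3: N13, N33, and N20 on → N38 on.
N24 would need N17 (G6), but N17 never turns on. N17 would need N28 and N53 (G1), but N28 never turns on. N28 would need N59 and N17 (G4), but N17 never turns on.

N38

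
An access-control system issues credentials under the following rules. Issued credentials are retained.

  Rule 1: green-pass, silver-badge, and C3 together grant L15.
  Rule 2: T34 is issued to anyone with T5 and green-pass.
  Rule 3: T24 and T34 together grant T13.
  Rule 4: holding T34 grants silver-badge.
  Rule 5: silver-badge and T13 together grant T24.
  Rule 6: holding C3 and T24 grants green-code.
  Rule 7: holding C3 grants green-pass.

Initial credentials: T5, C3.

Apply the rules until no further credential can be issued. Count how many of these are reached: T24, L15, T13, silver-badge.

2

Holding C3 grants green-pass (Rule 7).
Holding T5 and green-pass grants T34 (Rule 2).
Holding T34 grants silver-badge (Rule 4).
Holding green-pass, silver-badge, and C3 grants L15 (Rule 1).
T24 would need silver-badge and T13 (Rule 5), but T13 is never granted.
L15: reached.
T13 would need T24 and T34 (Rule 3), but T24 is never granted.
silver-badge: reached.
Reached: L15 and silver-badge — 2 of the 4.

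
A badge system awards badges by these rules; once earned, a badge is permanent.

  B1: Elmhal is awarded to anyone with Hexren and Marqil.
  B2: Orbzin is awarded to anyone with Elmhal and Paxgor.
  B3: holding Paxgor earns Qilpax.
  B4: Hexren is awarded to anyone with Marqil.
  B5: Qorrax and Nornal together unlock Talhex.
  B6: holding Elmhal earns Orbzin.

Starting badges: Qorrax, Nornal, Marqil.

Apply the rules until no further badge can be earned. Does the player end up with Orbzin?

Yes

With Marqil, Hexren is earned (B4).
With Hexren and Marqil, Elmhal is earned (B1).
With Elmhal, Orbzin is earned (B6).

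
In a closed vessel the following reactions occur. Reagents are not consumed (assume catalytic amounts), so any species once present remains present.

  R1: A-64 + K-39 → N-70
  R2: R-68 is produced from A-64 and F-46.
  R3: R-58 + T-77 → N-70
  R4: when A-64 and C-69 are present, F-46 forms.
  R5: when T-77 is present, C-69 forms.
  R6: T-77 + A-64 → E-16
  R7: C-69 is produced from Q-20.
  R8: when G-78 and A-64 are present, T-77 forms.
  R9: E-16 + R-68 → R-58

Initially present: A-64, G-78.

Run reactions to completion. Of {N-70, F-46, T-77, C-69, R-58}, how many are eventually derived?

5

G-78 and A-64 present → T-77 forms (R8).
T-77 and A-64 present → E-16 forms (R6).
T-77 present → C-69 forms (R5).
A-64 and C-69 present → F-46 forms (R4).
A-64 and F-46 present → R-68 forms (R2).
E-16 and R-68 present → R-58 forms (R9).
R-58 and T-77 present → N-70 forms (R3).
N-70: reached.
F-46: reached.
T-77: reached.
C-69: reached.
R-58: reached.
All 5 are reached.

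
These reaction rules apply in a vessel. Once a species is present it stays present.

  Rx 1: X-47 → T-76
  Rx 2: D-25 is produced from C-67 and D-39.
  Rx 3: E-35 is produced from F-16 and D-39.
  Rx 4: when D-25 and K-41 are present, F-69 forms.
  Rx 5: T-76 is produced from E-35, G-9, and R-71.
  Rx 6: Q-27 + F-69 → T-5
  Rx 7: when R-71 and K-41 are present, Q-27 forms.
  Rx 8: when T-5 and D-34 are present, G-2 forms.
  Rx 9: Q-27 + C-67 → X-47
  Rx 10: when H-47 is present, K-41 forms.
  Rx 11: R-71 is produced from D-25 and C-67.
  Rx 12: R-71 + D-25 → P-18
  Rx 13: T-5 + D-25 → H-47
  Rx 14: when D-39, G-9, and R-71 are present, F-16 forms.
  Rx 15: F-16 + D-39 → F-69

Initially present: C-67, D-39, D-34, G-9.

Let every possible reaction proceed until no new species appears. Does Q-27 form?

Q-27 would need R-71 and K-41 (Rx 7), but K-41 never forms.

No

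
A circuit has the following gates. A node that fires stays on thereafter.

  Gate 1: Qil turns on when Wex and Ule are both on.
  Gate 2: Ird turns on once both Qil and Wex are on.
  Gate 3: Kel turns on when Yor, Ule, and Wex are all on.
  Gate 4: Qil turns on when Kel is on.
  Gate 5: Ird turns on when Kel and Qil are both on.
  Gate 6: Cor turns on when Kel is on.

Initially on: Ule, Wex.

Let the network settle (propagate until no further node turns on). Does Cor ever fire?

No

Cor would need Kel (Gate 6), but Kel never turns on.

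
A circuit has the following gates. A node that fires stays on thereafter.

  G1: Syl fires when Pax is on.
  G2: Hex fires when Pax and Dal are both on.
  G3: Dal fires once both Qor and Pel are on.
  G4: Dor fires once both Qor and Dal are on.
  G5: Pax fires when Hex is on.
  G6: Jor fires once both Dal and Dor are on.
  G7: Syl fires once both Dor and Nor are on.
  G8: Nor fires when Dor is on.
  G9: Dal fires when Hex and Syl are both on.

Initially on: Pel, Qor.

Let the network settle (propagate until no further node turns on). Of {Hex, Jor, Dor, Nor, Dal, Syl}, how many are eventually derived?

G3: Qor and Pel on → Dal on.
Qor and Dal are on, so Dor fires (G4).
Dor is on, so Nor fires (G8).
G6: Dal and Dor on → Jor on.
G7: Dor and Nor on → Syl on.
Hex would need Pax and Dal (G2), but Pax never turns on.
Jor: reached.
Dor: reached.
Nor: reached.
Dal: reached.
Syl: reached.
Reached: Jor, Dor, Nor, Dal, and Syl — 5 of the 6.

5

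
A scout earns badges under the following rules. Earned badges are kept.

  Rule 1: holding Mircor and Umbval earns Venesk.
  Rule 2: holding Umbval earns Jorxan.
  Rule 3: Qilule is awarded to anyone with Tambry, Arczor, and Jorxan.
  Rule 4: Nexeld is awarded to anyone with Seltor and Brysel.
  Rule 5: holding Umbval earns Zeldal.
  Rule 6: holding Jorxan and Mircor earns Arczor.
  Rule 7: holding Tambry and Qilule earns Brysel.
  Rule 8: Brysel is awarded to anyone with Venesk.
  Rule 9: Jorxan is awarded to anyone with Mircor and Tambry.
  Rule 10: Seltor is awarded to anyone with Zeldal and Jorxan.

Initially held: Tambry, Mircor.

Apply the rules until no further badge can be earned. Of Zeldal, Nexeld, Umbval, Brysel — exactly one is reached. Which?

Brysel

With Mircor and Tambry, Jorxan is earned (Rule 9).
With Jorxan and Mircor, Arczor is earned (Rule 6).
With Tambry, Arczor, and Jorxan, Qilule is earned (Rule 3).
With Tambry and Qilule, Brysel is earned (Rule 7).
No rule produces Umbval, and it is not given. Zeldal would need Umbval (Rule 5), but Umbval is never earned. Nexeld would need Seltor and Brysel (Rule 4), but Seltor is never earned.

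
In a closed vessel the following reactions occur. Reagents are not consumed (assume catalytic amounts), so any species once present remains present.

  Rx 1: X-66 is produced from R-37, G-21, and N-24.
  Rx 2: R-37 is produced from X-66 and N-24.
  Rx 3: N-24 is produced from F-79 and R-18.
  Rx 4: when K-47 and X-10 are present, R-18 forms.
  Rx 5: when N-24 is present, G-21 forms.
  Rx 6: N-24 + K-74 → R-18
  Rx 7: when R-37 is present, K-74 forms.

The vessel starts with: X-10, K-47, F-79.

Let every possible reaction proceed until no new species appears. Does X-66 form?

No

X-66 would need R-37, G-21, and N-24 (Rx 1), but R-37 never forms.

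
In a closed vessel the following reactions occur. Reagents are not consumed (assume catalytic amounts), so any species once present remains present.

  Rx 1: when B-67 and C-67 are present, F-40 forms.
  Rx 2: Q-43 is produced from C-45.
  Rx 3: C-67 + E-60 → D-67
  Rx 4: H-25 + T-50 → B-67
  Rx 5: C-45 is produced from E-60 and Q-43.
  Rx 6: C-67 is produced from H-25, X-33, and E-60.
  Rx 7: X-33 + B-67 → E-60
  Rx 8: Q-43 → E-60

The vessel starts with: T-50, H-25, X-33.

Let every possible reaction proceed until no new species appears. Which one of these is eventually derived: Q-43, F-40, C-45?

H-25 and T-50 present → B-67 forms (Rx 4).
X-33 and B-67 present → E-60 forms (Rx 7).
H-25, X-33, and E-60 present → C-67 forms (Rx 6).
B-67 and C-67 present → F-40 forms (Rx 1).
Q-43 would need C-45 (Rx 2), but C-45 never forms. C-45 would need E-60 and Q-43 (Rx 5), but Q-43 never forms.

F-40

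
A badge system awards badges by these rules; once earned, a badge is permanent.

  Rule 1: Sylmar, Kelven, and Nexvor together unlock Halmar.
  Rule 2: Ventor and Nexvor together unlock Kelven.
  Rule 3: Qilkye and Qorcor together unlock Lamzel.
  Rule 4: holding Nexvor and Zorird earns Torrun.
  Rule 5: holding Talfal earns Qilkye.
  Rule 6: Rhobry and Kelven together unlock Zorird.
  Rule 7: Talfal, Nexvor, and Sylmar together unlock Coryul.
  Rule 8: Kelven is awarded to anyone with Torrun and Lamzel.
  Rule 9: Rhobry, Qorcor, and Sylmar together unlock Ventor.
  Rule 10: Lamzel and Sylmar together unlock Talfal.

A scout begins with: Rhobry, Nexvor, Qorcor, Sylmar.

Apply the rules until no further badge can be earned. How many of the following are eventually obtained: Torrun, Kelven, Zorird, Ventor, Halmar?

5

With Rhobry, Qorcor, and Sylmar, Ventor is earned (Rule 9).
With Ventor and Nexvor, Kelven is earned (Rule 2).
With Sylmar, Kelven, and Nexvor, Halmar is earned (Rule 1).
With Rhobry and Kelven, Zorird is earned (Rule 6).
With Nexvor and Zorird, Torrun is earned (Rule 4).
Torrun: reached.
Kelven: reached.
Zorird: reached.
Ventor: reached.
Halmar: reached.
All 5 are reached.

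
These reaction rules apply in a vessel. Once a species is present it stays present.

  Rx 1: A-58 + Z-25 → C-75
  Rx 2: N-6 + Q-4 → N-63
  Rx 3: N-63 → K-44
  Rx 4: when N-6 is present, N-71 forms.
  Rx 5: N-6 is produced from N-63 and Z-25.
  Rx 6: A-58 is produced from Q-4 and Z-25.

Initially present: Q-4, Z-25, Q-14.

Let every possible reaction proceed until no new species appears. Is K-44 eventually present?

No

K-44 would need N-63 (Rx 3), but N-63 never forms.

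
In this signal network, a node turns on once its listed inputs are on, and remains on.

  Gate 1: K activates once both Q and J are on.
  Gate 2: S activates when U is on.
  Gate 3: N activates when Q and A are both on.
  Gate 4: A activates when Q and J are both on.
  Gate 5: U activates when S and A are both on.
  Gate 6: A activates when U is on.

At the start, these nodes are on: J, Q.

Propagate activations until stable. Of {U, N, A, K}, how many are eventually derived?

Gate 4: Q and J on → A on.
Q and J are on, so K activates (Gate 1).
Q and A are on, so N activates (Gate 3).
U would need S and A (Gate 5), but S never turns on.
N: reached.
A: reached.
K: reached.
Reached: N, A, and K — 3 of the 4.

3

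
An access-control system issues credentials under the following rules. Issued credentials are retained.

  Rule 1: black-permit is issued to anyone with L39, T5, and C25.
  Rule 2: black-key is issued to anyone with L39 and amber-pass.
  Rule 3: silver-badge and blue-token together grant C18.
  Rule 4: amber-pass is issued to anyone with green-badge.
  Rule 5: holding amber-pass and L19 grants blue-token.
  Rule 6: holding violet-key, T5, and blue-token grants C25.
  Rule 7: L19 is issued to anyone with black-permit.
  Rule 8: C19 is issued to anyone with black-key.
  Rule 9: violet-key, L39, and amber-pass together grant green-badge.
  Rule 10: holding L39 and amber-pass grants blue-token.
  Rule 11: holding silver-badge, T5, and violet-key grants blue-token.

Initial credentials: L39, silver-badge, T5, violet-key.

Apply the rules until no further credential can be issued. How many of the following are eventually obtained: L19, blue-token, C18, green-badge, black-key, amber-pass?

Holding silver-badge, T5, and violet-key grants blue-token (Rule 11).
Holding silver-badge and blue-token grants C18 (Rule 3).
Holding violet-key, T5, and blue-token grants C25 (Rule 6).
Holding L39, T5, and C25 grants black-permit (Rule 1).
Holding black-permit grants L19 (Rule 7).
L19: reached.
blue-token: reached.
C18: reached.
green-badge would need violet-key, L39, and amber-pass (Rule 9), but amber-pass is never granted.
black-key would need L39 and amber-pass (Rule 2), but amber-pass is never granted.
amber-pass would need green-badge (Rule 4), but green-badge is never granted.
Reached: L19, blue-token, and C18 — 3 of the 6.

3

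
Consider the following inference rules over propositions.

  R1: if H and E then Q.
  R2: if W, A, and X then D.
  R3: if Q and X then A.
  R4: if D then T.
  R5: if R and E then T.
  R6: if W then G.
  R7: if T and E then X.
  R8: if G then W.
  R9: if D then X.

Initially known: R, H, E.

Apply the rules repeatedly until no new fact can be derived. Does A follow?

Yes

From R and E, R5 gives T.
H and E hold, so Q follows (R1).
From T and E, R7 gives X.
Q and X hold, so A follows (R3).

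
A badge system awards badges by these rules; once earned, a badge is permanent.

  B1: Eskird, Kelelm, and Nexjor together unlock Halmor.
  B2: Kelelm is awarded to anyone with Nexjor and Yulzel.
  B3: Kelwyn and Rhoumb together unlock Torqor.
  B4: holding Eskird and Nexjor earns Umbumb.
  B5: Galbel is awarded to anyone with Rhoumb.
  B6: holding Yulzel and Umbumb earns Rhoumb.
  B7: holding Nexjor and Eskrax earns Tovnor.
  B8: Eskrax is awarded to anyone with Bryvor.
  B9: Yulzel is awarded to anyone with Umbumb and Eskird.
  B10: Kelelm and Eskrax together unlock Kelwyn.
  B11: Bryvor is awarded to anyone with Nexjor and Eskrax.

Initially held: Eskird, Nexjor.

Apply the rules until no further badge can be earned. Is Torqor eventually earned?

Torqor would need Kelwyn and Rhoumb (B3), but Kelwyn is never earned.

No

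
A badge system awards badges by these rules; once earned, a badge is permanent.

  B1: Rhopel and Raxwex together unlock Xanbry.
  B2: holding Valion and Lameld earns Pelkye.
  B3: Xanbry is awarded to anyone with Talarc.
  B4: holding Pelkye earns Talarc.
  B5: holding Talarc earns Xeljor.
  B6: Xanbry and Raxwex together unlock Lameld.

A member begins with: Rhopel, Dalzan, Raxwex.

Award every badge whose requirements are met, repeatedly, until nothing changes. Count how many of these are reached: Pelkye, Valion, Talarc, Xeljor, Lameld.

With Rhopel and Raxwex, Xanbry is earned (B1).
With Xanbry and Raxwex, Lameld is earned (B6).
Pelkye would need Valion and Lameld (B2), but Valion is never earned.
No rule produces Valion, and it is not given.
Talarc would need Pelkye (B4), but Pelkye is never earned.
Xeljor would need Talarc (B5), but Talarc is never earned.
Lameld: reached.
Reached: Lameld — 1 of the 5.

1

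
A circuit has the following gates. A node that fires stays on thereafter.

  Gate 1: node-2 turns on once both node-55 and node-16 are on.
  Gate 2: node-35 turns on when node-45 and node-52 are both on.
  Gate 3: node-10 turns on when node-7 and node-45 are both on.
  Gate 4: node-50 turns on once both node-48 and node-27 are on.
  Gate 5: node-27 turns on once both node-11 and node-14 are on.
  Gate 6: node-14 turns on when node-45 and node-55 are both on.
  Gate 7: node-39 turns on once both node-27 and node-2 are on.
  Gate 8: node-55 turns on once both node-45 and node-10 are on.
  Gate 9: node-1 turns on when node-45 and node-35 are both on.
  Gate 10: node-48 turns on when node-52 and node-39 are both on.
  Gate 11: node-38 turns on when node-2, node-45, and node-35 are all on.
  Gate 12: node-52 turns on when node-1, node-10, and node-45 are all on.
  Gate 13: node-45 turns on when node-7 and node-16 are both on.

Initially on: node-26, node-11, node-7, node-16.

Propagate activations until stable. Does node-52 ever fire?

No

node-52 would need node-1, node-10, and node-45 (Gate 12), but node-1 never turns on.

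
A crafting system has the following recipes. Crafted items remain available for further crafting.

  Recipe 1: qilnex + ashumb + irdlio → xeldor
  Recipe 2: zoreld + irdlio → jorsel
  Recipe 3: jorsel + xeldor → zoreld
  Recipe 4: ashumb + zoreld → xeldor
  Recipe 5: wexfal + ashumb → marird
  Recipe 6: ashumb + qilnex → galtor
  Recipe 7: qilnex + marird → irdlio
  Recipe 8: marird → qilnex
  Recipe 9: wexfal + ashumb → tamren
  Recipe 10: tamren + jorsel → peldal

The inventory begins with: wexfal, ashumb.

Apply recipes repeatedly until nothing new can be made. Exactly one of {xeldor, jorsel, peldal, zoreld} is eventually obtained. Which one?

Using Recipe 5, wexfal and ashumb make marird.
Using Recipe 8, marird makes qilnex.
qilnex + marird → irdlio (Recipe 7).
qilnex + ashumb + irdlio → xeldor (Recipe 1).
jorsel would need zoreld and irdlio (Recipe 2), but zoreld is never obtained. zoreld would need jorsel and xeldor (Recipe 3), but jorsel is never obtained. peldal would need tamren and jorsel (Recipe 10), but jorsel is never obtained.

xeldor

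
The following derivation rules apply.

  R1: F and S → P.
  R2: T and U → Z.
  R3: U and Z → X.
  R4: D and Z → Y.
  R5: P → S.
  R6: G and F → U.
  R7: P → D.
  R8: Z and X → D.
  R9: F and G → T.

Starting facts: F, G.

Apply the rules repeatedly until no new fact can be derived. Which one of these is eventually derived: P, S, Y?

Y

From F and G, R9 gives T.
From G and F, R6 gives U.
From T and U, R2 gives Z.
U and Z hold, so X follows (R3).
From Z and X, R8 gives D.
From D and Z, R4 gives Y.
P would need F and S (R1), but S is never established. S would need P (R5), but P is never established.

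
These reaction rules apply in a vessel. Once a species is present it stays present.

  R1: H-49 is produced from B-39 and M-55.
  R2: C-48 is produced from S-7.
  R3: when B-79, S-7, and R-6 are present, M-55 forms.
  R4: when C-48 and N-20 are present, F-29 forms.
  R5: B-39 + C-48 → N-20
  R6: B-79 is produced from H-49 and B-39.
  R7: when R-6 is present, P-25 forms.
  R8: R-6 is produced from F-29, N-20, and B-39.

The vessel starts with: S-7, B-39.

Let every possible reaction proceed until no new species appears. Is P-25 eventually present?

Yes

S-7 present → C-48 forms (R2).
B-39 and C-48 present → N-20 forms (R5).
C-48 and N-20 present → F-29 forms (R4).
F-29, N-20, and B-39 present → R-6 forms (R8).
R-6 present → P-25 forms (R7).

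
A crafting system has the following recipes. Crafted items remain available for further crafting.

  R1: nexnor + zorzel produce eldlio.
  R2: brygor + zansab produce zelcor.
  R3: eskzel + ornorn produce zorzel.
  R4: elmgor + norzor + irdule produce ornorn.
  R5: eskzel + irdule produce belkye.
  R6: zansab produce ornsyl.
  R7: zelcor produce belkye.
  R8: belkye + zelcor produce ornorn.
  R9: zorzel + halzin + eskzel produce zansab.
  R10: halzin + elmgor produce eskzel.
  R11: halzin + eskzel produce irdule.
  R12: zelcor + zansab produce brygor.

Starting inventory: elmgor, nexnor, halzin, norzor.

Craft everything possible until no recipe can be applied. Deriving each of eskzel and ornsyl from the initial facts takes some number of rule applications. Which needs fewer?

eskzel

eskzel: halzin + elmgor → eskzel (R10). [1 rule application]
ornsyl: Using R10, halzin and elmgor make eskzel. halzin + eskzel → irdule (R11). elmgor + norzor + irdule → ornorn (R4). Using R3, eskzel and ornorn make zorzel. Using R9, zorzel, halzin, and eskzel make zansab. Using R6, zansab makes ornsyl. [6 rule applications]
eskzel needs fewer.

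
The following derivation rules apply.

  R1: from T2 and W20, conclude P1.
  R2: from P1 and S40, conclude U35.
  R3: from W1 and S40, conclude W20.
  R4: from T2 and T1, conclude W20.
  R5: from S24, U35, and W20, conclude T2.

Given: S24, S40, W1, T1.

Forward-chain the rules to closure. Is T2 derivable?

No

T2 would need S24, U35, and W20 (R5), but U35 is never established.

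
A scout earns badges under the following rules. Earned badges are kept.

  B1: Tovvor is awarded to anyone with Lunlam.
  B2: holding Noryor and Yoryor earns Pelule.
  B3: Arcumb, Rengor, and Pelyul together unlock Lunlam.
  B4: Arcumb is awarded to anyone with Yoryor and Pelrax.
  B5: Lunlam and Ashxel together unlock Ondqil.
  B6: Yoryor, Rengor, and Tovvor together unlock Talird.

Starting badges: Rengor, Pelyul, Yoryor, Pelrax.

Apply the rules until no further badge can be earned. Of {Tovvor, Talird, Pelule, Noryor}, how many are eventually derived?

2

With Yoryor and Pelrax, Arcumb is earned (B4).
With Arcumb, Rengor, and Pelyul, Lunlam is earned (B3).
With Lunlam, Tovvor is earned (B1).
With Yoryor, Rengor, and Tovvor, Talird is earned (B6).
Tovvor: reached.
Talird: reached.
Pelule would need Noryor and Yoryor (B2), but Noryor is never earned.
No rule produces Noryor, and it is not given.
Reached: Tovvor and Talird — 2 of the 4.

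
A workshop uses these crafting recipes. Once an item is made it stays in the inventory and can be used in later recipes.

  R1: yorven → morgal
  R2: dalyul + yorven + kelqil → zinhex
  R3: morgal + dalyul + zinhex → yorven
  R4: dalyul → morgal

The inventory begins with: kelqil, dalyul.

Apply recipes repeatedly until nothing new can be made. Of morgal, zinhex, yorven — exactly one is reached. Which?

dalyul → morgal (R4).
yorven would need morgal, dalyul, and zinhex (R3), but zinhex is never obtained. zinhex would need dalyul, yorven, and kelqil (R2), but yorven is never obtained.

morgal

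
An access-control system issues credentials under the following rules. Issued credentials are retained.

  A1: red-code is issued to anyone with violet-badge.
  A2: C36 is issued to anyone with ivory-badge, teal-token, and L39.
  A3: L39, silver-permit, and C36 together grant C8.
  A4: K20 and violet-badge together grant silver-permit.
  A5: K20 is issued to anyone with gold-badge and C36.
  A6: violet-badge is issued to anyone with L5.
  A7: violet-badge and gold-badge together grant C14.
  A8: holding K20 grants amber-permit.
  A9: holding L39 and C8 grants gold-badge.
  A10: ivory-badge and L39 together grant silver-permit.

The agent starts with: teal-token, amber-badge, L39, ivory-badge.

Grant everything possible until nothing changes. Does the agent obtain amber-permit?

Holding ivory-badge, teal-token, and L39 grants C36 (A2).
Holding ivory-badge and L39 grants silver-permit (A10).
Holding L39, silver-permit, and C36 grants C8 (A3).
Holding L39 and C8 grants gold-badge (A9).
Holding gold-badge and C36 grants K20 (A5).
Holding K20 grants amber-permit (A8).

Yes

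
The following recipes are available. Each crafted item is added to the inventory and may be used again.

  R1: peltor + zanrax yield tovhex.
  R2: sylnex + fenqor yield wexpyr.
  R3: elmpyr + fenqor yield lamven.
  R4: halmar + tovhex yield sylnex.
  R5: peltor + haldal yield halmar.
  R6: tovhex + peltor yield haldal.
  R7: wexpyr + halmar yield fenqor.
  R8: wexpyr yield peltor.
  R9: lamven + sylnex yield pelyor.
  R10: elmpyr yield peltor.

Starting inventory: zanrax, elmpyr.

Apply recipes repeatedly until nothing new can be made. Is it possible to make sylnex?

elmpyr → peltor (R10).
peltor + zanrax → tovhex (R1).
tovhex + peltor → haldal (R6).
peltor + haldal → halmar (R5).
halmar + tovhex → sylnex (R4).

Yes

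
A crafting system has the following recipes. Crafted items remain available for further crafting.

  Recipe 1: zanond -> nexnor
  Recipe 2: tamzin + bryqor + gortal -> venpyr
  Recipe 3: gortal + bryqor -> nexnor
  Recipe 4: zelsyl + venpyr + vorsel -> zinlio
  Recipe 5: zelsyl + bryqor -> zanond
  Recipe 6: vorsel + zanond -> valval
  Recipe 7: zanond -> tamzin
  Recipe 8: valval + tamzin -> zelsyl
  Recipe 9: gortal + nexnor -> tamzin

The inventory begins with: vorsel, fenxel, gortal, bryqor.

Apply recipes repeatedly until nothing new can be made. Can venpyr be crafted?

Yes

Using Recipe 3, gortal and bryqor make nexnor.
gortal + nexnor -> tamzin (Recipe 9).
Using Recipe 2, tamzin, bryqor, and gortal make venpyr.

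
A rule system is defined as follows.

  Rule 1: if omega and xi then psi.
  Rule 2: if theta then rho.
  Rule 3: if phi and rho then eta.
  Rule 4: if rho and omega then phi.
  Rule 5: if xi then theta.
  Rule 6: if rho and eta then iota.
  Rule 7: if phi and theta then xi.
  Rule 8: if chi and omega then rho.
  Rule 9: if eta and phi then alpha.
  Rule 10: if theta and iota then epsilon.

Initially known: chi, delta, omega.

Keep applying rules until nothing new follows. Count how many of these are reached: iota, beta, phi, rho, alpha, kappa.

chi and omega hold, so rho follows (Rule 8).
rho and omega hold, so phi follows (Rule 4).
From phi and rho, Rule 3 gives eta.
rho and eta hold, so iota follows (Rule 6).
eta and phi hold, so alpha follows (Rule 9).
iota: reached.
No rule produces beta, and it is not given.
phi: reached.
rho: reached.
alpha: reached.
No rule produces kappa, and it is not given.
Reached: iota, phi, rho, and alpha — 4 of the 6.

4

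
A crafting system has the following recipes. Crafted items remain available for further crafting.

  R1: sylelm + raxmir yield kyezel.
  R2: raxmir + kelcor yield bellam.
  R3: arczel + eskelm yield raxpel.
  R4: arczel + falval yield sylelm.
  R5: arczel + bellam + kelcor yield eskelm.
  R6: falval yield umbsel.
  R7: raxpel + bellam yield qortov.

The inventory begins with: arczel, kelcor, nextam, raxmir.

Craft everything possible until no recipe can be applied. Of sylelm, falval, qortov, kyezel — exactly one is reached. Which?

Using R2, raxmir and kelcor make bellam.
arczel + bellam + kelcor → eskelm (R5).
Using R3, arczel and eskelm make raxpel.
raxpel + bellam → qortov (R7).
kyezel would need sylelm and raxmir (R1), but sylelm is never obtained. sylelm would need arczel and falval (R4), but falval is never obtained. No rule produces falval, and it is not given.

qortov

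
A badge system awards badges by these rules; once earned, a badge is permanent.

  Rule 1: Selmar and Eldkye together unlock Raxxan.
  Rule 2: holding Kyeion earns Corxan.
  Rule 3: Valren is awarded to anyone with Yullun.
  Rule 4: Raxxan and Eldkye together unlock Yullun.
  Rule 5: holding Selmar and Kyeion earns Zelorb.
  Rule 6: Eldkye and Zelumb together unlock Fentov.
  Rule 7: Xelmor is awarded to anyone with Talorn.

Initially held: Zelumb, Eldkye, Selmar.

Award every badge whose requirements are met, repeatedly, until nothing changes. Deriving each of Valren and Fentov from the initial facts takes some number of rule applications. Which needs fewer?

Fentov: With Eldkye and Zelumb, Fentov is earned (Rule 6). [1 rule application]
Valren: With Selmar and Eldkye, Raxxan is earned (Rule 1). With Raxxan and Eldkye, Yullun is earned (Rule 4). With Yullun, Valren is earned (Rule 3). [3 rule applications]
Fentov needs fewer.

Fentov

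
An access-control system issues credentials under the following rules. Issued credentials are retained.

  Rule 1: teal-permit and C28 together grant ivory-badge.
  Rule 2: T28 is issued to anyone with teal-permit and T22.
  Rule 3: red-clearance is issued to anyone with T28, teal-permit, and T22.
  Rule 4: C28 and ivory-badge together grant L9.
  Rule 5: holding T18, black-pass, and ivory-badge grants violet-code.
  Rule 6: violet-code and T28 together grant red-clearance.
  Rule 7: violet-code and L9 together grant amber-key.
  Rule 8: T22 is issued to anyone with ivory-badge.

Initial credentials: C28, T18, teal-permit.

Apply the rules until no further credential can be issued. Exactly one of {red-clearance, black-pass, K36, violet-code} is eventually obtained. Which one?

red-clearance

Holding teal-permit and C28 grants ivory-badge (Rule 1).
Holding ivory-badge grants T22 (Rule 8).
Holding teal-permit and T22 grants T28 (Rule 2).
Holding T28, teal-permit, and T22 grants red-clearance (Rule 3).
No rule produces K36, and it is not given. No rule produces black-pass, and it is not given. violet-code would need T18, black-pass, and ivory-badge (Rule 5), but black-pass is never granted.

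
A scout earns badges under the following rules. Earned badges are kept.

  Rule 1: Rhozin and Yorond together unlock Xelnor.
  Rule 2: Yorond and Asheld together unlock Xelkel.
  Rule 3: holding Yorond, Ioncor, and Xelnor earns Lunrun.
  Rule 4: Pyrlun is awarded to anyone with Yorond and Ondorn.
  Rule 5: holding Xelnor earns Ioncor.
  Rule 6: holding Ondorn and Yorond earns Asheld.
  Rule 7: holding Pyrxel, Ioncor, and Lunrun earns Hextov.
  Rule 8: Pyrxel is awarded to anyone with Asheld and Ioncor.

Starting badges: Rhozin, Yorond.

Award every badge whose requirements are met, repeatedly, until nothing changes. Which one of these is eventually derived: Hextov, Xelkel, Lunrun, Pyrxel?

With Rhozin and Yorond, Xelnor is earned (Rule 1).
With Xelnor, Ioncor is earned (Rule 5).
With Yorond, Ioncor, and Xelnor, Lunrun is earned (Rule 3).
Hextov would need Pyrxel, Ioncor, and Lunrun (Rule 7), but Pyrxel is never earned. Xelkel would need Yorond and Asheld (Rule 2), but Asheld is never earned. Pyrxel would need Asheld and Ioncor (Rule 8), but Asheld is never earned.

Lunrun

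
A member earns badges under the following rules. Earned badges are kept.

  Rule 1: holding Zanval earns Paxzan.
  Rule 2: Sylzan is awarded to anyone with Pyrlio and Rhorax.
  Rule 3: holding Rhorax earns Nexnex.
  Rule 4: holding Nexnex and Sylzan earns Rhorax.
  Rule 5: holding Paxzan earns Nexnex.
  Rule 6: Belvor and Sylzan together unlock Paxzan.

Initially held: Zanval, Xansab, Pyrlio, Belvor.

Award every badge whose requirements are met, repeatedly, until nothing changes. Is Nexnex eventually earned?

Yes

With Zanval, Paxzan is earned (Rule 1).
With Paxzan, Nexnex is earned (Rule 5).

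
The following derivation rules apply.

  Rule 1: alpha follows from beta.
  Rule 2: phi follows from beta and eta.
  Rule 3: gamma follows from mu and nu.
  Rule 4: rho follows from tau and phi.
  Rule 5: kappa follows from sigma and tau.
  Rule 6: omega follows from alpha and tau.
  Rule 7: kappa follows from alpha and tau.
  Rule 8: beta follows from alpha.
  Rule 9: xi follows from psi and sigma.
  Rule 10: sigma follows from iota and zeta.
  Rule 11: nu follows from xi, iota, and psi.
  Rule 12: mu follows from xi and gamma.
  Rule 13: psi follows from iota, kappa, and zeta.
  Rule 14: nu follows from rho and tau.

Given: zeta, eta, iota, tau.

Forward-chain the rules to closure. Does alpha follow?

No

alpha would need beta (Rule 1), but beta is never established.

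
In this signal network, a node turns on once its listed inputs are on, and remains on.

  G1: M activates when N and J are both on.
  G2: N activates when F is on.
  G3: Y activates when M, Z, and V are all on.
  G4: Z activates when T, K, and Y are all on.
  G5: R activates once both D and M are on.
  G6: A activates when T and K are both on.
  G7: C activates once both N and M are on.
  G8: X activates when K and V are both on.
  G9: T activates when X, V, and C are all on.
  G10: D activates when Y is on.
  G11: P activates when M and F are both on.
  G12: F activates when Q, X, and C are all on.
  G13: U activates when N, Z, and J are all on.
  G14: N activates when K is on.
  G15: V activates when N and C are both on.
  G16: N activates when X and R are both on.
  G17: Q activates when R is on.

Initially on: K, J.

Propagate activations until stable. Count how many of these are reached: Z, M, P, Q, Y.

K is on, so N activates (G14).
N and J are on, so M activates (G1).
Z would need T, K, and Y (G4), but Y never turns on.
M: reached.
P would need M and F (G11), but F never turns on.
Q would need R (G17), but R never turns on.
Y would need M, Z, and V (G3), but Z never turns on.
Reached: M — 1 of the 5.

1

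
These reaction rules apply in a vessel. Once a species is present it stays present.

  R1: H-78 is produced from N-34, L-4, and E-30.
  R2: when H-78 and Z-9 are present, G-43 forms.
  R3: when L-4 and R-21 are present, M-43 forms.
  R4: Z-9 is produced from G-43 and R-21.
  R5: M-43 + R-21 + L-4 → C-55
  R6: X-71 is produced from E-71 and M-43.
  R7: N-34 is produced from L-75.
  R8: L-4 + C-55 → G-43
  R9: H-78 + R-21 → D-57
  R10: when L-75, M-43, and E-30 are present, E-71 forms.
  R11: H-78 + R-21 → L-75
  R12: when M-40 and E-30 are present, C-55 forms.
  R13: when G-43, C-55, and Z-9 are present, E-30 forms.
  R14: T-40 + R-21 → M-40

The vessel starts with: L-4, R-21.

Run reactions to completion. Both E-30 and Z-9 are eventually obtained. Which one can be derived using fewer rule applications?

Z-9

Z-9: L-4 and R-21 present → M-43 forms (R3). M-43, R-21, and L-4 present → C-55 forms (R5). L-4 and C-55 present → G-43 forms (R8). G-43 and R-21 present → Z-9 forms (R4). [4 rule applications]
E-30: L-4 and R-21 present → M-43 forms (R3). M-43, R-21, and L-4 present → C-55 forms (R5). L-4 and C-55 present → G-43 forms (R8). G-43 and R-21 present → Z-9 forms (R4). G-43, C-55, and Z-9 present → E-30 forms (R13). [5 rule applications]
Z-9 needs fewer.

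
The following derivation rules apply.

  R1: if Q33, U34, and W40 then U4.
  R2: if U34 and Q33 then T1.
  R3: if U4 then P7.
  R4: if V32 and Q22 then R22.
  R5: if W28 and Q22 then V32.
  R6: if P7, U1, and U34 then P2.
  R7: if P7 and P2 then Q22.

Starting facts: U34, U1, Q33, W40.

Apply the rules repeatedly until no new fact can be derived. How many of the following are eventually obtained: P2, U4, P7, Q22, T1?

5

From Q33, U34, and W40, R1 gives U4.
From U34 and Q33, R2 gives T1.
U4 holds, so P7 follows (R3).
P7, U1, and U34 hold, so P2 follows (R6).
From P7 and P2, R7 gives Q22.
P2: reached.
U4: reached.
P7: reached.
Q22: reached.
T1: reached.
All 5 are reached.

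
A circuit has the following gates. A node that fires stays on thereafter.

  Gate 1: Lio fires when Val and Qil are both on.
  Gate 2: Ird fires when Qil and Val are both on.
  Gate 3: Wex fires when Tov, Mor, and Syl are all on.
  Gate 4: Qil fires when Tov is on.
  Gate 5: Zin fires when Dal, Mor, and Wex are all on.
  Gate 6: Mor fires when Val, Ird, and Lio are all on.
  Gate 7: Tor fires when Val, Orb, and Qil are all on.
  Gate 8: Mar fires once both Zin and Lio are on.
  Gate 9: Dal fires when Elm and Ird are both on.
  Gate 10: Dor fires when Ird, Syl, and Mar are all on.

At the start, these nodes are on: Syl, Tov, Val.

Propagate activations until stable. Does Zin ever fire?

Zin would need Dal, Mor, and Wex (Gate 5), but Dal never turns on.

No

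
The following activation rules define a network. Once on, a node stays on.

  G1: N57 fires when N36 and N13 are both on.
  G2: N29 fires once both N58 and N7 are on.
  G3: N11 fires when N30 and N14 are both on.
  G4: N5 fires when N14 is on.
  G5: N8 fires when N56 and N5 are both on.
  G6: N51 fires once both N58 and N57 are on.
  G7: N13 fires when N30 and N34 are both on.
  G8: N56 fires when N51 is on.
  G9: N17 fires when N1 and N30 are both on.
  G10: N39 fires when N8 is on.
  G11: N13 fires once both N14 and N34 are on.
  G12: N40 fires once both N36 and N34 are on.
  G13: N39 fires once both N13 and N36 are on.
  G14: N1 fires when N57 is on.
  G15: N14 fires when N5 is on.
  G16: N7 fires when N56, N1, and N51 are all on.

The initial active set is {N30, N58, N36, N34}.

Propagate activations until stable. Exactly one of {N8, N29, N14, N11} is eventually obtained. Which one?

N30 and N34 are on, so N13 fires (G7).
N36 and N13 are on, so N57 fires (G1).
G6: N58 and N57 on → N51 on.
G14: N57 on → N1 on.
G8: N51 on → N56 on.
N56, N1, and N51 are on, so N7 fires (G16).
G2: N58 and N7 on → N29 on.
N14 would need N5 (G15), but N5 never turns on. N11 would need N30 and N14 (G3), but N14 never turns on. N8 would need N56 and N5 (G5), but N5 never turns on.

N29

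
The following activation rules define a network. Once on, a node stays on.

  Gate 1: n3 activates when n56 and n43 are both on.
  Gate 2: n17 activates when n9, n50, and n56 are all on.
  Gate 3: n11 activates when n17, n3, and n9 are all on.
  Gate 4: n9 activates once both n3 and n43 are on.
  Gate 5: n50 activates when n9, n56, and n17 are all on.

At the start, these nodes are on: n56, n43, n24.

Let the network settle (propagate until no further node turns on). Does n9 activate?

Yes

n56 and n43 are on, so n3 activates (Gate 1).
Gate 4: n3 and n43 on → n9 on.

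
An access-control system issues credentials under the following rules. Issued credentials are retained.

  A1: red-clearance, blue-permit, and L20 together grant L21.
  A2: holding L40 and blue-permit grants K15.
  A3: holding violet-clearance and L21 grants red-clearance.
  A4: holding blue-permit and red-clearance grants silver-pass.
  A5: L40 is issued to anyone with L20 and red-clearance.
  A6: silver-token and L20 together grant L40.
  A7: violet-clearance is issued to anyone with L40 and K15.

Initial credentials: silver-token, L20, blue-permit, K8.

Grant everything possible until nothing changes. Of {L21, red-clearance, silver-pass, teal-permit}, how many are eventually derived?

L21 would need red-clearance, blue-permit, and L20 (A1), but red-clearance is never granted.
red-clearance would need violet-clearance and L21 (A3), but L21 is never granted.
silver-pass would need blue-permit and red-clearance (A4), but red-clearance is never granted.
No rule produces teal-permit, and it is not given.
None of the 4 are reached.

0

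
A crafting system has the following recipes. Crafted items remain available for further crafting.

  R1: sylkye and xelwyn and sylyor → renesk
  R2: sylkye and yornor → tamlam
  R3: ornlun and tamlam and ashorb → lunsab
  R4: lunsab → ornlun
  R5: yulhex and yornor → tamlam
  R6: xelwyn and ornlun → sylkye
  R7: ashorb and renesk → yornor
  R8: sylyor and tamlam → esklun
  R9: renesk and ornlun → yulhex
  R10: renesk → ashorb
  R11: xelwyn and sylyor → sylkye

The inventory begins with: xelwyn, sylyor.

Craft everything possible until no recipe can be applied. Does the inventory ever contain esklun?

xelwyn and sylyor → sylkye (R11).
sylkye and xelwyn and sylyor → renesk (R1).
renesk → ashorb (R10).
ashorb and renesk → yornor (R7).
Using R2, sylkye and yornor make tamlam.
Using R8, sylyor and tamlam make esklun.

Yes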